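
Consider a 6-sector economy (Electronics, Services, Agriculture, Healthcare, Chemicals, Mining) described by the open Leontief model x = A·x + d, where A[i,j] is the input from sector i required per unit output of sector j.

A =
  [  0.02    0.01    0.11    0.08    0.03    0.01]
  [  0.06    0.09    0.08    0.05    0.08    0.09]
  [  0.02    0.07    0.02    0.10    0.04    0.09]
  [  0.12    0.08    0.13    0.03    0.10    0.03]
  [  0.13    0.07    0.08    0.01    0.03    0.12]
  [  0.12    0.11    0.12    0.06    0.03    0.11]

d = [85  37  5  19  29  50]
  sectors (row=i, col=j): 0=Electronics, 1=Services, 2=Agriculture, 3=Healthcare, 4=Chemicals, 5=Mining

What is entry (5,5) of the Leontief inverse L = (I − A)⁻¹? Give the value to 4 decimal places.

Form M = I − A:
  [  0.98   -0.01   -0.11   -0.08   -0.03   -0.01]
  [ -0.06    0.91   -0.08   -0.05   -0.08   -0.09]
  [ -0.02   -0.07    0.98   -0.10   -0.04   -0.09]
  [ -0.12   -0.08   -0.13    0.97   -0.10   -0.03]
  [ -0.13   -0.07   -0.08   -0.01    0.97   -0.12]
  [ -0.12   -0.11   -0.12   -0.06   -0.03    0.89]
Leontief inverse L = M⁻¹:
  [  1.0513    0.0413    0.1451    0.1069    0.0542    0.0416]
  [  0.1192    1.1474    0.1479    0.0948    0.1189    0.1515]
  [  0.0719    0.1176    1.0784    0.1324    0.0742    0.1362]
  [  0.1738    0.1334    0.1959    1.0794    0.1385    0.0903]
  [  0.1800    0.1212    0.1460    0.0579    1.0639    0.1744]
  [  0.1840    0.1763    0.2014    0.1187    0.0772    1.1783]
Total output x = L · d:
  x_0 = 1.0513·85 + 0.0413·37 + 0.1451·5 + 0.1069·19 + 0.0542·29 + 0.0416·50 = 97.2939
  x_1 = 0.1192·85 + 1.1474·37 + 0.1479·5 + 0.0948·19 + 0.1189·29 + 0.1515·50 = 66.1512
  x_2 = 0.0719·85 + 0.1176·37 + 1.0784·5 + 0.1324·19 + 0.0742·29 + 0.1362·50 = 27.3353
  x_3 = 0.1738·85 + 0.1334·37 + 0.1959·5 + 1.0794·19 + 0.1385·29 + 0.0903·50 = 49.7288
  x_4 = 0.1800·85 + 0.1212·37 + 0.1460·5 + 0.0579·19 + 1.0639·29 + 0.1744·50 = 61.1875
  x_5 = 0.1840·85 + 0.1763·37 + 0.2014·5 + 0.1187·19 + 0.0772·29 + 1.1783·50 = 86.5747

L[5,5] = 1.1783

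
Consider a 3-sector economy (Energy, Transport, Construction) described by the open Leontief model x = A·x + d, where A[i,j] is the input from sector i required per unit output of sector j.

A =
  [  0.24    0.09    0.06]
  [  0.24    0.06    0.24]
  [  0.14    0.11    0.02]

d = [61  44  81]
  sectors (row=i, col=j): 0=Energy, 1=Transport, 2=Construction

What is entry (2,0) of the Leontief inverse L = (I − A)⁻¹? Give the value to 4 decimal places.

L[2,0] = 0.2444

Form M = I − A:
  [  0.76   -0.09   -0.06]
  [ -0.24    0.94   -0.24]
  [ -0.14   -0.11    0.98]
Leontief inverse L = M⁻¹:
  [  1.3843    0.1467    0.1207]
  [  0.4159    1.1393    0.3045]
  [  0.2444    0.1488    1.0718]
Total output x = L · d:
  x_0 = 1.3843·61 + 0.1467·44 + 0.1207·81 = 100.6721
  x_1 = 0.4159·61 + 1.1393·44 + 0.3045·81 = 100.1572
  x_2 = 0.2444·61 + 0.1488·44 + 1.0718·81 = 108.2769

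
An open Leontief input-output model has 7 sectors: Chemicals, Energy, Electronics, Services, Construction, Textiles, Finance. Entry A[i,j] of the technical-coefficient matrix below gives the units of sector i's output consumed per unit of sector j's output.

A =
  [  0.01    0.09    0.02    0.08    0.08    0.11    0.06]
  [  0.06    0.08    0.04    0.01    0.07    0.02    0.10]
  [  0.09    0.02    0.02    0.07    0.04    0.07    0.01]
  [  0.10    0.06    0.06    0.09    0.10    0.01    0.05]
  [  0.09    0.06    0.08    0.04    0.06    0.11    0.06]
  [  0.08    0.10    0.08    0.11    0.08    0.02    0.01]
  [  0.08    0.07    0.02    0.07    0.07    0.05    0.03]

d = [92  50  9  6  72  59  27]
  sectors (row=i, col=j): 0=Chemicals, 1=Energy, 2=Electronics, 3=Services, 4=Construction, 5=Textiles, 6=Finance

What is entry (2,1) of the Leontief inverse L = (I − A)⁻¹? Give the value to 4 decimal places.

Form M = I − A:
  [  0.99   -0.09   -0.02   -0.08   -0.08   -0.11   -0.06]
  [ -0.06    0.92   -0.04   -0.01   -0.07   -0.02   -0.10]
  [ -0.09   -0.02    0.98   -0.07   -0.04   -0.07   -0.01]
  [ -0.10   -0.06   -0.06    0.91   -0.10   -0.01   -0.05]
  [ -0.09   -0.06   -0.08   -0.04    0.94   -0.11   -0.06]
  [ -0.08   -0.10   -0.08   -0.11   -0.08    0.98   -0.01]
  [ -0.08   -0.07   -0.02   -0.07   -0.07   -0.05    0.97]
Leontief inverse L = M⁻¹:
  [  1.0707    0.1476    0.0615    0.1323    0.1389    0.1496    0.0990]
  [  0.1057    1.1263    0.0683    0.0496    0.1161    0.0601    0.1337]
  [  0.1293    0.0622    1.0484    0.1117    0.0837    0.1031    0.0372]
  [  0.1584    0.1163    0.0979    1.1432    0.1600    0.0615    0.0923]
  [  0.1516    0.1222    0.1210    0.1004    1.1227    0.1603    0.0995]
  [  0.1402    0.1563    0.1190    0.1627    0.1409    1.0681    0.0541]
  [  0.1282    0.1200    0.0536    0.1149    0.1214    0.0899    1.0661]
Total output x = L · d:
  x_0 = 1.0707·92 + 0.1476·50 + 0.0615·9 + 0.1323·6 + 0.1389·72 + 0.1496·59 + 0.0990·27 = 128.7331
  x_1 = 0.1057·92 + 1.1263·50 + 0.0683·9 + 0.0496·6 + 0.1161·72 + 0.0601·59 + 0.1337·27 = 82.4659
  x_2 = 0.1293·92 + 0.0622·50 + 1.0484·9 + 0.1117·6 + 0.0837·72 + 0.1031·59 + 0.0372·27 = 38.2275
  x_3 = 0.1584·92 + 0.1163·50 + 0.0979·9 + 1.1432·6 + 0.1600·72 + 0.0615·59 + 0.0923·27 = 45.7704
  x_4 = 0.1516·92 + 0.1222·50 + 0.1210·9 + 0.1004·6 + 1.1227·72 + 0.1603·59 + 0.0995·27 = 114.7261
  x_5 = 0.1402·92 + 0.1563·50 + 0.1190·9 + 0.1627·6 + 0.1409·72 + 1.0681·59 + 0.0541·27 = 97.3818
  x_6 = 0.1282·92 + 0.1200·50 + 0.0536·9 + 0.1149·6 + 0.1214·72 + 0.0899·59 + 1.0661·27 = 61.7935

L[2,1] = 0.0622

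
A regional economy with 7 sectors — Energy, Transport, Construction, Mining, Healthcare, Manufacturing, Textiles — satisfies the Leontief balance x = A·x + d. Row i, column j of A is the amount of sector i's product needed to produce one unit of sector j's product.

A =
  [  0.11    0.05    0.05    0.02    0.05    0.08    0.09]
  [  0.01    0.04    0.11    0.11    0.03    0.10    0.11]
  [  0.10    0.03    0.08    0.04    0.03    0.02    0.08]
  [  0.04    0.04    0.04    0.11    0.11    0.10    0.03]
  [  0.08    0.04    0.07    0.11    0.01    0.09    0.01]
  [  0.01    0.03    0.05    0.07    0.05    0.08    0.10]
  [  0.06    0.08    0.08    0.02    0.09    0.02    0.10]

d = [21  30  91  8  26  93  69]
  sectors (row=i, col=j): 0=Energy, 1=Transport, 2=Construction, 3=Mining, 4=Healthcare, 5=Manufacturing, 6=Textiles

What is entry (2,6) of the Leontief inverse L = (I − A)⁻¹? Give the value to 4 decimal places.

L[2,6] = 0.1324

Form M = I − A:
  [  0.89   -0.05   -0.05   -0.02   -0.05   -0.08   -0.09]
  [ -0.01    0.96   -0.11   -0.11   -0.03   -0.10   -0.11]
  [ -0.10   -0.03    0.92   -0.04   -0.03   -0.02   -0.08]
  [ -0.04   -0.04   -0.04    0.89   -0.11   -0.10   -0.03]
  [ -0.08   -0.04   -0.07   -0.11    0.99   -0.09   -0.01]
  [ -0.01   -0.03   -0.05   -0.07   -0.05    0.92   -0.10]
  [ -0.06   -0.08   -0.08   -0.02   -0.09   -0.02    0.90]
Leontief inverse L = M⁻¹:
  [  1.1594    0.0872    0.1039    0.0668    0.0924    0.1322    0.1538]
  [  0.0601    1.0803    0.1701    0.1692    0.0837    0.1568    0.1772]
  [  0.1463    0.0618    1.1257    0.0777    0.0672    0.0618    0.1324]
  [  0.0855    0.0748    0.0926    1.1728    0.1556    0.1621    0.0848]
  [  0.1214    0.0702    0.1153    0.1593    1.0525    0.1424    0.0638]
  [  0.0477    0.0618    0.0961    0.1161    0.0906    1.1247    0.1507]
  [  0.1107    0.1174    0.1378    0.0710    0.1303    0.0711    1.1605]
Total output x = L · d:
  x_0 = 1.1594·21 + 0.0872·30 + 0.1039·91 + 0.0668·8 + 0.0924·26 + 0.1322·93 + 0.1538·69 = 62.2650
  x_1 = 0.0601·21 + 1.0803·30 + 0.1701·91 + 0.1692·8 + 0.0837·26 + 0.1568·93 + 0.1772·69 = 79.4841
  x_2 = 0.1463·21 + 0.0618·30 + 1.1257·91 + 0.0777·8 + 0.0672·26 + 0.0618·93 + 0.1324·69 = 124.6159
  x_3 = 0.0855·21 + 0.0748·30 + 0.0926·91 + 1.1728·8 + 0.1556·26 + 0.1621·93 + 0.0848·69 = 46.8208
  x_4 = 0.1214·21 + 0.0702·30 + 0.1153·91 + 0.1593·8 + 1.0525·26 + 0.1424·93 + 0.0638·69 = 61.4278
  x_5 = 0.0477·21 + 0.0618·30 + 0.0961·91 + 0.1161·8 + 0.0906·26 + 1.1247·93 + 0.1507·69 = 129.8802
  x_6 = 0.1107·21 + 0.1174·30 + 0.1378·91 + 0.0710·8 + 0.1303·26 + 0.0711·93 + 1.1605·69 = 109.0294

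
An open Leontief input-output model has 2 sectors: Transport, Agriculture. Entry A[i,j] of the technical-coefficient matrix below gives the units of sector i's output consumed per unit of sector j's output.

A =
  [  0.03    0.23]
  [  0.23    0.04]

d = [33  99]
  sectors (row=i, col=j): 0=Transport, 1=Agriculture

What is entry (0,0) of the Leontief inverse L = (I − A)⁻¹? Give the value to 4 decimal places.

Form M = I − A:
  [  0.97   -0.23]
  [ -0.23    0.96]
Leontief inverse L = M⁻¹:
  [  1.0930    0.2619]
  [  0.2619    1.1044]
Total output x = L · d:
  x_0 = 1.0930·33 + 0.2619·99 = 61.9948
  x_1 = 0.2619·33 + 1.1044·99 = 117.9779

L[0,0] = 1.0930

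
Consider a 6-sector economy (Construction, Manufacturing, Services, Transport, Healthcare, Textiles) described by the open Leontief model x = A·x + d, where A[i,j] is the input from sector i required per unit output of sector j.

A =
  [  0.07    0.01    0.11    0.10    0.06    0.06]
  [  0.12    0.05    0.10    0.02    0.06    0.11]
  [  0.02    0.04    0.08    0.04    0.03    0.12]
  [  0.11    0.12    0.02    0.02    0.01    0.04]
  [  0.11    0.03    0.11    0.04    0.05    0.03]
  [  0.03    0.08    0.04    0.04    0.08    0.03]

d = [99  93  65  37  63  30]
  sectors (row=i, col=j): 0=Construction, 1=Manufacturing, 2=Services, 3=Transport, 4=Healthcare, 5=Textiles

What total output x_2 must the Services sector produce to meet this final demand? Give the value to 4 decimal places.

94.5475

Form M = I − A:
  [  0.93   -0.01   -0.11   -0.10   -0.06   -0.06]
  [ -0.12    0.95   -0.10   -0.02   -0.06   -0.11]
  [ -0.02   -0.04    0.92   -0.04   -0.03   -0.12]
  [ -0.11   -0.12   -0.02    0.98   -0.01   -0.04]
  [ -0.11   -0.03   -0.11   -0.04    0.95   -0.03]
  [ -0.03   -0.08   -0.04   -0.04   -0.08    0.97]
Leontief inverse L = M⁻¹:
  [  1.1134    0.0458    0.1558    0.1286    0.0880    0.1014]
  [  0.1666    1.0845    0.1576    0.0560    0.0979    0.1581]
  [  0.0518    0.0699    1.1155    0.0608    0.0565    0.1534]
  [  0.1508    0.1442    0.0644    1.0461    0.0382    0.0780]
  [  0.1487    0.0570    0.1574    0.0696    1.0773    0.0713]
  [  0.0688    0.1044    0.0795    0.0600    0.1036    1.0625]
Total output x = L · d:
  x_0 = 1.1134·99 + 0.0458·93 + 0.1558·65 + 0.1286·37 + 0.0880·63 + 0.1014·30 = 137.9707
  x_1 = 0.1666·99 + 1.0845·93 + 0.1576·65 + 0.0560·37 + 0.0979·63 + 0.1581·30 = 140.5841
  x_2 = 0.0518·99 + 0.0699·93 + 1.1155·65 + 0.0608·37 + 0.0565·63 + 0.1534·30 = 94.5475
  x_3 = 0.1508·99 + 0.1442·93 + 0.0644·65 + 1.0461·37 + 0.0382·63 + 0.0780·30 = 75.9780
  x_4 = 0.1487·99 + 0.0570·93 + 0.1574·65 + 0.0696·37 + 1.0773·63 + 0.0713·30 = 102.8450
  x_5 = 0.0688·99 + 0.1044·93 + 0.0795·65 + 0.0600·37 + 0.1036·63 + 1.0625·30 = 62.3036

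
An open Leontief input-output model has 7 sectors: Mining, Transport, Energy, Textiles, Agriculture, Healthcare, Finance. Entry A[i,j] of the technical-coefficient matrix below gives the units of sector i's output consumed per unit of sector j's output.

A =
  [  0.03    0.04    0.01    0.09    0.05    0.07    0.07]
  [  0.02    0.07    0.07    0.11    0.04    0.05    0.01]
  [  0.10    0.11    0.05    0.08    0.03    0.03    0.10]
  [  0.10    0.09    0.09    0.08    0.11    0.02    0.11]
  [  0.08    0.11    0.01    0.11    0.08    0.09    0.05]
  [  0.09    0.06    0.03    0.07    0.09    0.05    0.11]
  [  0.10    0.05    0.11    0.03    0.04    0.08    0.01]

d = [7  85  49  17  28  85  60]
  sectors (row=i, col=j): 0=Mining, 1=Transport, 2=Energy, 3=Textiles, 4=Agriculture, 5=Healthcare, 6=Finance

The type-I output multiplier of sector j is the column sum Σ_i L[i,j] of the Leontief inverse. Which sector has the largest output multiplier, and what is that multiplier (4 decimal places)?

Form M = I − A:
  [  0.97   -0.04   -0.01   -0.09   -0.05   -0.07   -0.07]
  [ -0.02    0.93   -0.07   -0.11   -0.04   -0.05   -0.01]
  [ -0.10   -0.11    0.95   -0.08   -0.03   -0.03   -0.10]
  [ -0.10   -0.09   -0.09    0.92   -0.11   -0.02   -0.11]
  [ -0.08   -0.11   -0.01   -0.11    0.92   -0.09   -0.05]
  [ -0.09   -0.06   -0.03   -0.07   -0.09    0.95   -0.11]
  [ -0.10   -0.05   -0.11   -0.03   -0.04   -0.08    0.99]
Leontief inverse L = M⁻¹:
  [  1.0828    0.0912    0.0496    0.1448    0.0973    0.1082    0.1155]
  [  0.0737    1.1272    0.1106    0.1706    0.0880    0.0853    0.0606]
  [  0.1639    0.1762    1.1034    0.1545    0.0857    0.0806    0.1553]
  [  0.1809    0.1752    0.1511    1.1723    0.1785    0.0839    0.1784]
  [  0.1503    0.1840    0.0635    0.1942    1.1476    0.1452    0.1146]
  [  0.1580    0.1283    0.0807    0.1452    0.1495    1.1049    0.1671]
  [  0.1556    0.1088    0.1469    0.0955    0.0877    0.1219    1.0656]
Total output x = L · d:
  x_0 = 1.0828·7 + 0.0912·85 + 0.0496·49 + 0.1448·17 + 0.0973·28 + 0.1082·85 + 0.1155·60 = 39.0717
  x_1 = 0.0737·7 + 1.1272·85 + 0.1106·49 + 0.1706·17 + 0.0880·28 + 0.0853·85 + 0.0606·60 = 118.0002
  x_2 = 0.1639·7 + 0.1762·85 + 1.1034·49 + 0.1545·17 + 0.0857·28 + 0.0806·85 + 0.1553·60 = 91.3846
  x_3 = 0.1809·7 + 0.1752·85 + 0.1511·49 + 1.1723·17 + 0.1785·28 + 0.0839·85 + 0.1784·60 = 66.3302
  x_4 = 0.1503·7 + 0.1840·85 + 0.0635·49 + 0.1942·17 + 1.1476·28 + 0.1452·85 + 0.1146·60 = 74.4587
  x_5 = 0.1580·7 + 0.1283·85 + 0.0807·49 + 0.1452·17 + 0.1495·28 + 1.1049·85 + 0.1671·60 = 126.5607
  x_6 = 0.1556·7 + 0.1088·85 + 0.1469·49 + 0.0955·17 + 0.0877·28 + 0.1219·85 + 1.0656·60 = 95.9117
Output multipliers (column sums of L):
  Mining: 1.9652
  Transport: 1.9910
  Energy: 1.7058
  Textiles: 2.0771
  Agriculture: 1.8343
  Healthcare: 1.7300
  Finance: 1.8571

Textiles (2.0771)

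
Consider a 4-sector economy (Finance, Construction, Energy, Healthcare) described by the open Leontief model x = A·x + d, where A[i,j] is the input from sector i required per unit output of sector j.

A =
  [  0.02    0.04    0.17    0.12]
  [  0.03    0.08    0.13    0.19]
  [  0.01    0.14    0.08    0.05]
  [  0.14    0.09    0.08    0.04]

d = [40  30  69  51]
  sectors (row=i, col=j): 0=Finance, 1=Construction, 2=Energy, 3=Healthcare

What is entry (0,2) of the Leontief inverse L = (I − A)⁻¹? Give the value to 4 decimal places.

Form M = I − A:
  [  0.98   -0.04   -0.17   -0.12]
  [ -0.03    0.92   -0.13   -0.19]
  [ -0.01   -0.14    0.92   -0.05]
  [ -0.14   -0.09   -0.08    0.96]
Leontief inverse L = M⁻¹:
  [  1.0486    0.0950    0.2212    0.1614]
  [  0.0721    1.1440    0.1963    0.2457]
  [  0.0312    0.1825    1.1271    0.0987]
  [  0.1623    0.1363    0.1446    1.0965]
Total output x = L · d:
  x_0 = 1.0486·40 + 0.0950·30 + 0.2212·69 + 0.1614·51 = 68.2943
  x_1 = 0.0721·40 + 1.1440·30 + 0.1963·69 + 0.2457·51 = 63.2808
  x_2 = 0.0312·40 + 0.1825·30 + 1.1271·69 + 0.0987·51 = 89.5284
  x_3 = 0.1623·40 + 0.1363·30 + 0.1446·69 + 1.0965·51 = 76.4779

L[0,2] = 0.2212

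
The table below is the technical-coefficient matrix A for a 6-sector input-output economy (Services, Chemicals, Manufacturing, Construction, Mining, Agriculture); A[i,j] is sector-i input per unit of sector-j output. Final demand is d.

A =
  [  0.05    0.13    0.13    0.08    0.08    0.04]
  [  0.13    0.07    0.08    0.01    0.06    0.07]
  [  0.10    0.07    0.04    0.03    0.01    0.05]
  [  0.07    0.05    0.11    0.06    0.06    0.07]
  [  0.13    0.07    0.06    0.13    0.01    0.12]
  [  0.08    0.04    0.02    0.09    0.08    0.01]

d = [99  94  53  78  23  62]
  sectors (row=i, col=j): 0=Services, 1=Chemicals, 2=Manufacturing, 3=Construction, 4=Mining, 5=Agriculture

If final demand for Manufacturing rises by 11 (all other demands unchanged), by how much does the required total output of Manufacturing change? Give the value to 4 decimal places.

Form M = I − A:
  [  0.95   -0.13   -0.13   -0.08   -0.08   -0.04]
  [ -0.13    0.93   -0.08   -0.01   -0.06   -0.07]
  [ -0.10   -0.07    0.96   -0.03   -0.01   -0.05]
  [ -0.07   -0.05   -0.11    0.94   -0.06   -0.07]
  [ -0.13   -0.07   -0.06   -0.13    0.99   -0.12]
  [ -0.08   -0.04   -0.02   -0.09   -0.08    0.99]
Leontief inverse L = M⁻¹:
  [  1.1334    0.1931    0.1940    0.1303    0.1207    0.0931]
  [  0.1955    1.1280    0.1354    0.0571    0.0979    0.1104]
  [  0.1455    0.1113    1.0817    0.0610    0.0394    0.0775]
  [  0.1347    0.1023    0.1616    1.1052    0.0946    0.1105]
  [  0.2051    0.1354    0.1301    0.1857    1.0609    0.1662]
  [  0.1312    0.0837    0.0682    0.1295    0.1088    1.0471]
Total output x = L · d:
  x_0 = 1.1334·99 + 0.1931·94 + 0.1940·53 + 0.1303·78 + 0.1207·23 + 0.0931·62 = 159.3574
  x_1 = 0.1955·99 + 1.1280·94 + 0.1354·53 + 0.0571·78 + 0.0979·23 + 0.1104·62 = 146.1117
  x_2 = 0.1455·99 + 0.1113·94 + 1.0817·53 + 0.0610·78 + 0.0394·23 + 0.0775·62 = 92.6637
  x_3 = 0.1347·99 + 0.1023·94 + 0.1616·53 + 1.1052·78 + 0.0946·23 + 0.1105·62 = 126.7452
  x_4 = 0.2051·99 + 0.1354·94 + 0.1301·53 + 0.1857·78 + 1.0609·23 + 0.1662·62 = 89.1124
  x_5 = 0.1312·99 + 0.0837·94 + 0.0682·53 + 0.1295·78 + 0.1088·23 + 1.0471·62 = 102.0024
Δx_2 = L[2,2] · Δd_2 = 1.0817 · 11 = 11.8988

11.8988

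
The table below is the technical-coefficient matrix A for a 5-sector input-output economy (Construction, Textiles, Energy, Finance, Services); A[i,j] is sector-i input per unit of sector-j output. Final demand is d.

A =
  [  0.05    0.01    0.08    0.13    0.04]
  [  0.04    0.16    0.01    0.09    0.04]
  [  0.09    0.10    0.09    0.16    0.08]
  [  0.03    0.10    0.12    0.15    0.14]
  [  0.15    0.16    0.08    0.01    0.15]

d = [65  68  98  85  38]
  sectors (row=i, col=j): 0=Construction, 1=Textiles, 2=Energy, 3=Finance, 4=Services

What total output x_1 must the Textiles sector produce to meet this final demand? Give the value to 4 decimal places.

109.8766

Form M = I − A:
  [  0.95   -0.01   -0.08   -0.13   -0.04]
  [ -0.04    0.84   -0.01   -0.09   -0.04]
  [ -0.09   -0.10    0.91   -0.16   -0.08]
  [ -0.03   -0.10   -0.12    0.85   -0.14]
  [ -0.15   -0.16   -0.08   -0.01    0.85]
Leontief inverse L = M⁻¹:
  [  1.0903    0.0716    0.1318    0.2003    0.1001]
  [  0.0757    1.2326    0.0483    0.1523    0.0912]
  [  0.1543    0.2047    1.1648    0.2665    0.1704]
  [  0.1058    0.2203    0.1986    1.2562    0.2409]
  [  0.2224    0.2665    0.1443    0.1039    1.2302]
Total output x = L · d:
  x_0 = 1.0903·65 + 0.0716·68 + 0.1318·98 + 0.2003·85 + 0.1001·38 = 109.4865
  x_1 = 0.0757·65 + 1.2326·68 + 0.0483·98 + 0.1523·85 + 0.0912·38 = 109.8766
  x_2 = 0.1543·65 + 0.2047·68 + 1.1648·98 + 0.2665·85 + 0.1704·38 = 167.2367
  x_3 = 0.1058·65 + 0.2203·68 + 0.1986·98 + 1.2562·85 + 0.2409·38 = 157.2501
  x_4 = 0.2224·65 + 0.2665·68 + 0.1443·98 + 0.1039·85 + 1.2302·38 = 102.2996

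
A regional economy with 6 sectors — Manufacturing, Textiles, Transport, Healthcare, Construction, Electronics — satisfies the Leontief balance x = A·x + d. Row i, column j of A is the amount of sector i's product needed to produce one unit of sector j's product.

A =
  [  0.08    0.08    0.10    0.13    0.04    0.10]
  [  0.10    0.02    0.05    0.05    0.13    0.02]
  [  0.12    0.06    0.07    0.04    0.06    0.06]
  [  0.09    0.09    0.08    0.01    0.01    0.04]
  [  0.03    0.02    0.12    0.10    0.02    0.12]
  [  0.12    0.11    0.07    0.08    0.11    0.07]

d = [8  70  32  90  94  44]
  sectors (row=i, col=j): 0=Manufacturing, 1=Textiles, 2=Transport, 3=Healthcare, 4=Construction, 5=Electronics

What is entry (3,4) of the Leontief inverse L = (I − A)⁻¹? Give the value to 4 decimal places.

Form M = I − A:
  [  0.92   -0.08   -0.10   -0.13   -0.04   -0.10]
  [ -0.10    0.98   -0.05   -0.05   -0.13   -0.02]
  [ -0.12   -0.06    0.93   -0.04   -0.06   -0.06]
  [ -0.09   -0.09   -0.08    0.99   -0.01   -0.04]
  [ -0.03   -0.02   -0.12   -0.10    0.98   -0.12]
  [ -0.12   -0.11   -0.07   -0.08   -0.11    0.93]
Leontief inverse L = M⁻¹:
  [  1.1681    0.1435    0.1744    0.1905    0.0974    0.1607]
  [  0.1539    1.0602    0.1086    0.1004    0.1626    0.0716]
  [  0.1868    0.1081    1.1314    0.0954    0.1049    0.1131]
  [  0.1447    0.1258    0.1251    1.0518    0.0497    0.0780]
  [  0.1019    0.0731    0.1775    0.1454    1.0654    0.1677]
  [  0.2075    0.1715    0.1523    0.1513    0.1700    1.1395]
Total output x = L · d:
  x_0 = 1.1681·8 + 0.1435·70 + 0.1744·32 + 0.1905·90 + 0.0974·94 + 0.1607·44 = 58.3412
  x_1 = 0.1539·8 + 1.0602·70 + 0.1086·32 + 0.1004·90 + 0.1626·94 + 0.0716·44 = 106.3895
  x_2 = 0.1868·8 + 0.1081·70 + 1.1314·32 + 0.0954·90 + 0.1049·94 + 0.1131·44 = 68.6931
  x_3 = 0.1447·8 + 0.1258·70 + 0.1251·32 + 1.0518·90 + 0.0497·94 + 0.0780·44 = 116.7420
  x_4 = 0.1019·8 + 0.0731·70 + 0.1775·32 + 0.1454·90 + 1.0654·94 + 0.1677·44 = 132.2333
  x_5 = 0.2075·8 + 0.1715·70 + 0.1523·32 + 0.1513·90 + 0.1700·94 + 1.1395·44 = 98.2767

L[3,4] = 0.0497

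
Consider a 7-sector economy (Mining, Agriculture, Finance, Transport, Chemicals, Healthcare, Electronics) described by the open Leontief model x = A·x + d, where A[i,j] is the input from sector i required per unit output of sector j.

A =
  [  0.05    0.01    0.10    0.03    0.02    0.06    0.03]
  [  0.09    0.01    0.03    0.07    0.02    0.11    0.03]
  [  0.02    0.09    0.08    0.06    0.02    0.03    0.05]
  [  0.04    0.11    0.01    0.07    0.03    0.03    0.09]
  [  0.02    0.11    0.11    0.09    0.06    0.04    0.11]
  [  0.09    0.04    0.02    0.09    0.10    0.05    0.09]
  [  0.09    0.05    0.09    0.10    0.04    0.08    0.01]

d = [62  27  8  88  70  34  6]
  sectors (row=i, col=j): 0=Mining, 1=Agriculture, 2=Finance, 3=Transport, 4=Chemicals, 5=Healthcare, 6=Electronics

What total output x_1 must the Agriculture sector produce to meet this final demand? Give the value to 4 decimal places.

54.9821

Form M = I − A:
  [  0.95   -0.01   -0.10   -0.03   -0.02   -0.06   -0.03]
  [ -0.09    0.99   -0.03   -0.07   -0.02   -0.11   -0.03]
  [ -0.02   -0.09    0.92   -0.06   -0.02   -0.03   -0.05]
  [ -0.04   -0.11   -0.01    0.93   -0.03   -0.03   -0.09]
  [ -0.02   -0.11   -0.11   -0.09    0.94   -0.04   -0.11]
  [ -0.09   -0.04   -0.02   -0.09   -0.10    0.95   -0.09]
  [ -0.09   -0.05   -0.09   -0.10   -0.04   -0.08    0.99]
Leontief inverse L = M⁻¹:
  [  1.0765    0.0409    0.1315    0.0648    0.0402    0.0856    0.0586]
  [  0.1258    1.0442    0.0643    0.1124    0.0478    0.1421    0.0672]
  [  0.0542    0.1243    1.1123    0.1018    0.0411    0.0647    0.0813]
  [  0.0812    0.1442    0.0458    1.1171    0.0542    0.0712    0.1232]
  [  0.0729    0.1666    0.1636    0.1576    1.0942    0.0936    0.1599]
  [  0.1362    0.0908    0.0728    0.1498    0.1337    1.0961    0.1387]
  [  0.1313    0.0964    0.1334    0.1521    0.0703    0.1204    1.0563]
Total output x = L · d:
  x_0 = 1.0765·62 + 0.0409·27 + 0.1315·8 + 0.0648·88 + 0.0402·70 + 0.0856·34 + 0.0586·6 = 80.6762
  x_1 = 0.1258·62 + 1.0442·27 + 0.0643·8 + 0.1124·88 + 0.0478·70 + 0.1421·34 + 0.0672·6 = 54.9821
  x_2 = 0.0542·62 + 0.1243·27 + 1.1123·8 + 0.1018·88 + 0.0411·70 + 0.0647·34 + 0.0813·6 = 30.1359
  x_3 = 0.0812·62 + 0.1442·27 + 0.0458·8 + 1.1171·88 + 0.0542·70 + 0.0712·34 + 0.1232·6 = 114.5564
  x_4 = 0.0729·62 + 0.1666·27 + 0.1636·8 + 0.1576·88 + 1.0942·70 + 0.0936·34 + 0.1599·6 = 104.9276
  x_5 = 0.1362·62 + 0.0908·27 + 0.0728·8 + 0.1498·88 + 0.1337·70 + 1.0961·34 + 0.1387·6 = 72.1213
  x_6 = 0.1313·62 + 0.0964·27 + 0.1334·8 + 0.1521·88 + 0.0703·70 + 0.1204·34 + 1.0563·6 = 40.5501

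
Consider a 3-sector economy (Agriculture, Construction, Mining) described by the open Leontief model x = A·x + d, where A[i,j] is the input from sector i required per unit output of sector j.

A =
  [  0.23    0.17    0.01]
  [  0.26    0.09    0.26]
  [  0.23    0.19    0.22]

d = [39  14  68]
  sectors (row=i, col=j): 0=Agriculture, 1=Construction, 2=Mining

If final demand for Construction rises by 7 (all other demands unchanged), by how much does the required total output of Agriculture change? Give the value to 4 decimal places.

2.0411

Form M = I − A:
  [  0.77   -0.17   -0.01]
  [ -0.26    0.91   -0.26]
  [ -0.23   -0.19    0.78]
Leontief inverse L = M⁻¹:
  [  1.4317    0.2916    0.1155]
  [  0.5693    1.2970    0.4396]
  [  0.5608    0.4019    1.4232]
Total output x = L · d:
  x_0 = 1.4317·39 + 0.2916·14 + 0.1155·68 = 67.7746
  x_1 = 0.5693·39 + 1.2970·14 + 0.4396·68 = 70.2568
  x_2 = 0.5608·39 + 0.4019·14 + 1.4232·68 = 124.2781
Δx_0 = L[0,1] · Δd_1 = 0.2916 · 7 = 2.0411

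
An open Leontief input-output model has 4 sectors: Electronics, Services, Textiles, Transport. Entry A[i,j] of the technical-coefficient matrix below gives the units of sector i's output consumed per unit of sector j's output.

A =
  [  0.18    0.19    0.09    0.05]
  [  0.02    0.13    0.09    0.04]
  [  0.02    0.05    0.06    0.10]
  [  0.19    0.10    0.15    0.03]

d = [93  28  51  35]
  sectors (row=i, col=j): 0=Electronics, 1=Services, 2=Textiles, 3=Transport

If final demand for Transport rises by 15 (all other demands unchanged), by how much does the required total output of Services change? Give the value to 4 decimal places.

Form M = I − A:
  [  0.82   -0.19   -0.09   -0.05]
  [ -0.02    0.87   -0.09   -0.04]
  [ -0.02   -0.05    0.94   -0.10]
  [ -0.19   -0.10   -0.15    0.97]
Leontief inverse L = M⁻¹:
  [  1.2523    0.2936    0.1629    0.0935]
  [  0.0466    1.1742    0.1271    0.0639]
  [  0.0567    0.0892    1.0969    0.1197]
  [  0.2589    0.1924    0.2146    1.0743]
Total output x = L · d:
  x_0 = 1.2523·93 + 0.2936·28 + 0.1629·51 + 0.0935·35 = 136.2648
  x_1 = 0.0466·93 + 1.1742·28 + 0.1271·51 + 0.0639·35 = 45.9267
  x_2 = 0.0567·93 + 0.0892·28 + 1.0969·51 + 0.1197·35 = 67.8962
  x_3 = 0.2589·93 + 0.1924·28 + 0.2146·51 + 1.0743·35 = 78.0076
Δx_1 = L[1,3] · Δd_3 = 0.0639 · 15 = 0.9589

0.9589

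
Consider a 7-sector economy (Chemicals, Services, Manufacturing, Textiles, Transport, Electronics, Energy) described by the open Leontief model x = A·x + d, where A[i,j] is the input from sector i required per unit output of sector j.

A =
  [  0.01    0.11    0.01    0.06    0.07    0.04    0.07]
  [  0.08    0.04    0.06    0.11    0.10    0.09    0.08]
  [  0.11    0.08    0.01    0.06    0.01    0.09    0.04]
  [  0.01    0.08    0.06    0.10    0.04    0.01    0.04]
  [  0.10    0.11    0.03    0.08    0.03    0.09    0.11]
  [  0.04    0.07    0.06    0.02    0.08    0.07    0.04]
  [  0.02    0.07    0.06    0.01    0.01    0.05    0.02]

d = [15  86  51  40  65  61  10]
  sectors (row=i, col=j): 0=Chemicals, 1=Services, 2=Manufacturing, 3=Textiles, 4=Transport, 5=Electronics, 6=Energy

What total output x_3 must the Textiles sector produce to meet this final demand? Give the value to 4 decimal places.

69.2441

Form M = I − A:
  [  0.99   -0.11   -0.01   -0.06   -0.07   -0.04   -0.07]
  [ -0.08    0.96   -0.06   -0.11   -0.10   -0.09   -0.08]
  [ -0.11   -0.08    0.99   -0.06   -0.01   -0.09   -0.04]
  [ -0.01   -0.08   -0.06    0.90   -0.04   -0.01   -0.04]
  [ -0.10   -0.11   -0.03   -0.08    0.97   -0.09   -0.11]
  [ -0.04   -0.07   -0.06   -0.02   -0.08    0.93   -0.04]
  [ -0.02   -0.07   -0.06   -0.01   -0.01   -0.05    0.98]
Leontief inverse L = M⁻¹:
  [  1.0444    0.1575    0.0410    0.1039    0.1041    0.0812    0.1084]
  [  0.1263    1.1157    0.1005    0.1692    0.1456    0.1462    0.1334]
  [  0.1391    0.1321    1.0399    0.1029    0.0501    0.1296    0.0783]
  [  0.0413    0.1235    0.0863    1.1426    0.0682    0.0449    0.0727]
  [  0.1421    0.1797    0.0719    0.1372    1.0797    0.1450    0.1605]
  [  0.0784    0.1217    0.0878    0.0618    0.1144    1.1150    0.0800]
  [  0.0447    0.1003    0.0778    0.0367    0.0331    0.0789    1.0434]
Total output x = L · d:
  x_0 = 1.0444·15 + 0.1575·86 + 0.0410·51 + 0.1039·40 + 0.1041·65 + 0.0812·61 + 0.1084·10 = 48.2613
  x_1 = 0.1263·15 + 1.1157·86 + 0.1005·51 + 0.1692·40 + 0.1456·65 + 0.1462·61 + 0.1334·10 = 129.4518
  x_2 = 0.1391·15 + 0.1321·86 + 1.0399·51 + 0.1029·40 + 0.0501·65 + 0.1296·61 + 0.0783·10 = 82.5398
  x_3 = 0.0413·15 + 0.1235·86 + 0.0863·51 + 1.1426·40 + 0.0682·65 + 0.0449·61 + 0.0727·10 = 69.2441
  x_4 = 0.1421·15 + 0.1797·86 + 0.0719·51 + 0.1372·40 + 1.0797·65 + 0.1450·61 + 0.1605·10 = 107.3730
  x_5 = 0.0784·15 + 0.1217·86 + 0.0878·51 + 0.0618·40 + 0.1144·65 + 1.1150·61 + 0.0800·10 = 94.8434
  x_6 = 0.0447·15 + 0.1003·86 + 0.0778·51 + 0.0367·40 + 0.0331·65 + 0.0789·61 + 1.0434·10 = 32.1302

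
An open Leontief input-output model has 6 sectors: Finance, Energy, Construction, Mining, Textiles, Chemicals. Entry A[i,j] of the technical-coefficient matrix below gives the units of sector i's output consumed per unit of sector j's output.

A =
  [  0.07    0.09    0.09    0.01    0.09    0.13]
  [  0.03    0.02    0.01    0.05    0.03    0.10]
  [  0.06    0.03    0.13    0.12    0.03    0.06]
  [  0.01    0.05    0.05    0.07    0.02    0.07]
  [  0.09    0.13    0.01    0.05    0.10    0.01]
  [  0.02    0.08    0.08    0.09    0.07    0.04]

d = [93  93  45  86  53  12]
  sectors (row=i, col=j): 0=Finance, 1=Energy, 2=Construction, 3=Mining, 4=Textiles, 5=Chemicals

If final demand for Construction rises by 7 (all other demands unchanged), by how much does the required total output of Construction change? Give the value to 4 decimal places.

8.2576

Form M = I − A:
  [  0.93   -0.09   -0.09   -0.01   -0.09   -0.13]
  [ -0.03    0.98   -0.01   -0.05   -0.03   -0.10]
  [ -0.06   -0.03    0.87   -0.12   -0.03   -0.06]
  [ -0.01   -0.05   -0.05    0.93   -0.02   -0.07]
  [ -0.09   -0.13   -0.01   -0.05    0.90   -0.01]
  [ -0.02   -0.08   -0.08   -0.09   -0.07    0.96]
Leontief inverse L = M⁻¹:
  [  1.1063    0.1415    0.1377    0.0619    0.1352    0.1791]
  [  0.0443    1.0462    0.0329    0.0757    0.0517    0.1231]
  [  0.0885    0.0699    1.1797    0.1706    0.0625    0.1061]
  [  0.0250    0.0739    0.0760    1.1008    0.0395    0.0965]
  [  0.1199    0.1714    0.0371    0.0816    1.1361    0.0542]
  [  0.0452    0.1154    0.1137    0.1310    0.0989    1.0775]
Total output x = L · d:
  x_0 = 1.1063·93 + 0.1415·93 + 0.1377·45 + 0.0619·86 + 0.1352·53 + 0.1791·12 = 136.8816
  x_1 = 0.0443·93 + 1.0462·93 + 0.0329·45 + 0.0757·86 + 0.0517·53 + 0.1231·12 = 113.6247
  x_2 = 0.0885·93 + 0.0699·93 + 1.1797·45 + 0.1706·86 + 0.0625·53 + 0.1061·12 = 87.0746
  x_3 = 0.0250·93 + 0.0739·93 + 0.0760·45 + 1.1008·86 + 0.0395·53 + 0.0965·12 = 110.5385
  x_4 = 0.1199·93 + 0.1714·93 + 0.0371·45 + 0.0816·86 + 1.1361·53 + 0.0542·12 = 96.6479
  x_5 = 0.0452·93 + 0.1154·93 + 0.1137·45 + 0.1310·86 + 0.0989·53 + 1.0775·12 = 49.4869
Δx_2 = L[2,2] · Δd_2 = 1.1797 · 7 = 8.2576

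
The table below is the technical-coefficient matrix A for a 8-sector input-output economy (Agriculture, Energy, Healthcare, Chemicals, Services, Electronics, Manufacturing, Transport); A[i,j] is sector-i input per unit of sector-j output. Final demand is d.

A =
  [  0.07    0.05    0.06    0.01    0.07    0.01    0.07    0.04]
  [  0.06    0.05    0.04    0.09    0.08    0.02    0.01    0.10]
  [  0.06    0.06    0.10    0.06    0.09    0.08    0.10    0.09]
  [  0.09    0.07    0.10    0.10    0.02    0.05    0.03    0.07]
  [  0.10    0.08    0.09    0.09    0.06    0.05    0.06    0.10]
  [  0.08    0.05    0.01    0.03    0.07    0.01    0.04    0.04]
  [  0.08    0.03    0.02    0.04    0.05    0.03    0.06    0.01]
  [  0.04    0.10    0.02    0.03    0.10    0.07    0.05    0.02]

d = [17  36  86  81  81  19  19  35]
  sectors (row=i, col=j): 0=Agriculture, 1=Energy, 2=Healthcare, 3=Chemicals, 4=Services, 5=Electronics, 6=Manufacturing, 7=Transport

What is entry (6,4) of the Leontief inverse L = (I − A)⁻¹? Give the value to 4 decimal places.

Form M = I − A:
  [  0.93   -0.05   -0.06   -0.01   -0.07   -0.01   -0.07   -0.04]
  [ -0.06    0.95   -0.04   -0.09   -0.08   -0.02   -0.01   -0.10]
  [ -0.06   -0.06    0.90   -0.06   -0.09   -0.08   -0.10   -0.09]
  [ -0.09   -0.07   -0.10    0.90   -0.02   -0.05   -0.03   -0.07]
  [ -0.10   -0.08   -0.09   -0.09    0.94   -0.05   -0.06   -0.10]
  [ -0.08   -0.05   -0.01   -0.03   -0.07    0.99   -0.04   -0.04]
  [ -0.08   -0.03   -0.02   -0.04   -0.05   -0.03    0.94   -0.01]
  [ -0.04   -0.10   -0.02   -0.03   -0.10   -0.07   -0.05    0.98]
Leontief inverse L = M⁻¹:
  [  1.1220    0.0935    0.1012    0.0495    0.1199    0.0392    0.1106    0.0831]
  [  0.1224    1.1080    0.0923    0.1417    0.1388    0.0578    0.0547    0.1537]
  [  0.1471    0.1343    1.1669    0.1271    0.1724    0.1300    0.1657    0.1605]
  [  0.1611    0.1325    0.1598    1.1568    0.0884    0.0919    0.0839    0.1310]
  [  0.1846    0.1545    0.1583    0.1567    1.1413    0.0992    0.1234    0.1708]
  [  0.1253    0.0884    0.0454    0.0647    0.1116    1.0334    0.0724    0.0772]
  [  0.1243    0.0644    0.0537    0.0719    0.0880    0.0512    1.0919    0.0439]
  [  0.1003    0.1490    0.0644    0.0788    0.1542    0.0995    0.0895    1.0720]
Total output x = L · d:
  x_0 = 1.1220·17 + 0.0935·36 + 0.1012·86 + 0.0495·81 + 0.1199·81 + 0.0392·19 + 0.1106·19 + 0.0831·35 = 50.6231
  x_1 = 0.1224·17 + 1.1080·36 + 0.0923·86 + 0.1417·81 + 0.1388·81 + 0.0578·19 + 0.0547·19 + 0.1537·35 = 80.1449
  x_2 = 0.1471·17 + 0.1343·36 + 1.1669·86 + 0.1271·81 + 0.1724·81 + 0.1300·19 + 0.1657·19 + 0.1605·35 = 143.1936
  x_3 = 0.1611·17 + 0.1325·36 + 0.1598·86 + 1.1568·81 + 0.0884·81 + 0.0919·19 + 0.0839·19 + 0.1310·35 = 130.0429
  x_4 = 0.1846·17 + 0.1545·36 + 0.1583·86 + 0.1567·81 + 1.1413·81 + 0.0992·19 + 0.1234·19 + 0.1708·35 = 137.6601
  x_5 = 0.1253·17 + 0.0884·36 + 0.0454·86 + 0.0647·81 + 0.1116·81 + 1.0334·19 + 0.0724·19 + 0.0772·35 = 47.2127
  x_6 = 0.1243·17 + 0.0644·36 + 0.0537·86 + 0.0719·81 + 0.0880·81 + 0.0512·19 + 1.0919·19 + 0.0439·35 = 45.2607
  x_7 = 0.1003·17 + 0.1490·36 + 0.0644·86 + 0.0788·81 + 0.1542·81 + 0.0995·19 + 0.0895·19 + 1.0720·35 = 72.5903

L[6,4] = 0.0880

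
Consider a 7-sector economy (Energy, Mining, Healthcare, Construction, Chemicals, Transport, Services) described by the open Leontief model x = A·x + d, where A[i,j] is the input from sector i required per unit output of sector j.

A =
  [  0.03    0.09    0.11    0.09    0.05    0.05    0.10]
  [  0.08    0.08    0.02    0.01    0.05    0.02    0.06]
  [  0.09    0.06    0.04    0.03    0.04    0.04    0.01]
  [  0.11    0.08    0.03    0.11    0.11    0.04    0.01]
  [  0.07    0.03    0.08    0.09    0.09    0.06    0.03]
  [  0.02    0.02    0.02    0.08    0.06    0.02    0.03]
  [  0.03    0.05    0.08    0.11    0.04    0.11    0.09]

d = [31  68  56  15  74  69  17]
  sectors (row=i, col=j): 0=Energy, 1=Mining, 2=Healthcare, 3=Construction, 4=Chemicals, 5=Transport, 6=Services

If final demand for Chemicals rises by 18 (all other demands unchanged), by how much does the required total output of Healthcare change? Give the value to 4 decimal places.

Form M = I − A:
  [  0.97   -0.09   -0.11   -0.09   -0.05   -0.05   -0.10]
  [ -0.08    0.92   -0.02   -0.01   -0.05   -0.02   -0.06]
  [ -0.09   -0.06    0.96   -0.03   -0.04   -0.04   -0.01]
  [ -0.11   -0.08   -0.03    0.89   -0.11   -0.04   -0.01]
  [ -0.07   -0.03   -0.08   -0.09    0.91   -0.06   -0.03]
  [ -0.02   -0.02   -0.02   -0.08   -0.06    0.98   -0.03]
  [ -0.03   -0.05   -0.08   -0.11   -0.04   -0.11    0.91]
Leontief inverse L = M⁻¹:
  [  1.0882    0.1429    0.1547    0.1530    0.1052    0.0930    0.1389]
  [  0.1123    1.1144    0.0531    0.0496    0.0829    0.0480    0.0913]
  [  0.1223    0.0933    1.0701    0.0670    0.0728    0.0631    0.0366]
  [  0.1669    0.1335    0.0784    1.1748    0.1693    0.0783    0.0491]
  [  0.1208    0.0754    0.1224    0.1489    1.1421    0.0957    0.0620]
  [  0.0506    0.0461    0.0437    0.1159    0.0920    1.0414    0.0477]
  [  0.0844    0.0992    0.1222    0.1762    0.0962    0.1508    1.1261]
Total output x = L · d:
  x_0 = 1.0882·31 + 0.1429·68 + 0.1547·56 + 0.1530·15 + 0.1052·74 + 0.0930·69 + 0.1389·17 = 70.9742
  x_1 = 0.1123·31 + 1.1144·68 + 0.0531·56 + 0.0496·15 + 0.0829·74 + 0.0480·69 + 0.0913·17 = 93.9805
  x_2 = 0.1223·31 + 0.0933·68 + 1.0701·56 + 0.0670·15 + 0.0728·74 + 0.0631·69 + 0.0366·17 = 81.4299
  x_3 = 0.1669·31 + 0.1335·68 + 0.0784·56 + 1.1748·15 + 0.1693·74 + 0.0783·69 + 0.0491·17 = 55.0262
  x_4 = 0.1208·31 + 0.0754·68 + 0.1224·56 + 0.1489·15 + 1.1421·74 + 0.0957·69 + 0.0620·17 = 110.1342
  x_5 = 0.0506·31 + 0.0461·68 + 0.0437·56 + 0.1159·15 + 0.0920·74 + 1.0414·69 + 0.0477·17 = 88.3708
  x_6 = 0.0844·31 + 0.0992·68 + 0.1222·56 + 0.1762·15 + 0.0962·74 + 0.1508·69 + 1.1261·17 = 55.5183
Δx_2 = L[2,4] · Δd_4 = 0.0728 · 18 = 1.3096

1.3096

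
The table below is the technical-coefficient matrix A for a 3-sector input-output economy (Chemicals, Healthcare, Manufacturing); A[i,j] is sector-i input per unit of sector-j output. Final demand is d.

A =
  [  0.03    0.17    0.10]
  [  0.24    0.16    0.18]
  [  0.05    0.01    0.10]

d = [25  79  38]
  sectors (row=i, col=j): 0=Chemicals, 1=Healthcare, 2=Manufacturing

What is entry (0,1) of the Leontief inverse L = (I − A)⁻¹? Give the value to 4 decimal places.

L[0,1] = 0.2235

Form M = I − A:
  [  0.97   -0.17   -0.10]
  [ -0.24    0.84   -0.18]
  [ -0.05   -0.01    0.90]
Leontief inverse L = M⁻¹:
  [  1.0948    0.2235    0.1664]
  [  0.3266    1.2600    0.2883]
  [  0.0645    0.0264    1.1236]
Total output x = L · d:
  x_0 = 1.0948·25 + 0.2235·79 + 0.1664·38 = 51.3523
  x_1 = 0.3266·25 + 1.2600·79 + 0.2883·38 = 118.6612
  x_2 = 0.0645·25 + 0.0264·79 + 1.1236·38 = 46.3936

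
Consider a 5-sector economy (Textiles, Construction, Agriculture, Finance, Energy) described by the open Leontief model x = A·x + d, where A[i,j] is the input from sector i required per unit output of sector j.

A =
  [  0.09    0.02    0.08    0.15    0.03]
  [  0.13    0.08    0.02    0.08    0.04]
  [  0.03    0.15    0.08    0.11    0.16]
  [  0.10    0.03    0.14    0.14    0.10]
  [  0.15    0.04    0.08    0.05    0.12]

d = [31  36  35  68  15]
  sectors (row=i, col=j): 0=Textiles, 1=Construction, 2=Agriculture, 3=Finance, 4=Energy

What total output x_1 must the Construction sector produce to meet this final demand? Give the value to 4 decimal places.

60.0554

Form M = I − A:
  [  0.91   -0.02   -0.08   -0.15   -0.03]
  [ -0.13    0.92   -0.02   -0.08   -0.04]
  [ -0.03   -0.15    0.92   -0.11   -0.16]
  [ -0.10   -0.03   -0.14    0.86   -0.10]
  [ -0.15   -0.04   -0.08   -0.05    0.88]
Leontief inverse L = M⁻¹:
  [  1.1533    0.0603    0.1449    0.2308    0.0946]
  [  0.1921    1.1115    0.0715    0.1511    0.0872]
  [  0.1311    0.2087    1.1555    0.2045    0.2473]
  [  0.1887    0.0896    0.2244    1.2439    0.1927]
  [  0.2280    0.0849    0.1458    0.1355    1.1899]
Total output x = L · d:
  x_0 = 1.1533·31 + 0.0603·36 + 0.1449·35 + 0.2308·68 + 0.0946·15 = 60.1112
  x_1 = 0.1921·31 + 1.1115·36 + 0.0715·35 + 0.1511·68 + 0.0872·15 = 60.0554
  x_2 = 0.1311·31 + 0.2087·36 + 1.1555·35 + 0.2045·68 + 0.2473·15 = 69.6324
  x_3 = 0.1887·31 + 0.0896·36 + 0.2244·35 + 1.2439·68 + 0.1927·15 = 104.4066
  x_4 = 0.2280·31 + 0.0849·36 + 0.1458·35 + 0.1355·68 + 1.1899·15 = 42.2839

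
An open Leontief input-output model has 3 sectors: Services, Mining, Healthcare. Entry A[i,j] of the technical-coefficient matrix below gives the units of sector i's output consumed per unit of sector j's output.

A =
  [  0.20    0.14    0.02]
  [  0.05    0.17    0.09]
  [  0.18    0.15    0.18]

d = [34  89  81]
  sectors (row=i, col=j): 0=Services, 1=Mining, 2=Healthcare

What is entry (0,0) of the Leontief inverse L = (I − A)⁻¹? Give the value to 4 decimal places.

L[0,0] = 1.2767

Form M = I − A:
  [  0.80   -0.14   -0.02]
  [ -0.05    0.83   -0.09]
  [ -0.18   -0.15    0.82]
Leontief inverse L = M⁻¹:
  [  1.2767    0.2254    0.0559]
  [  0.1095    1.2485    0.1397]
  [  0.3003    0.2779    1.2573]
Total output x = L · d:
  x_0 = 1.2767·34 + 0.2254·89 + 0.0559·81 = 67.9971
  x_1 = 0.1095·34 + 1.2485·89 + 0.1397·81 = 126.1571
  x_2 = 0.3003·34 + 0.2779·89 + 1.2573·81 = 136.7842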